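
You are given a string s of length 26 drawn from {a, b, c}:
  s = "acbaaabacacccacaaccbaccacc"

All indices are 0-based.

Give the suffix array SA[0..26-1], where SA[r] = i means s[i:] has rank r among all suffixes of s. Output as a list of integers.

rank→(start, suffix):
  0 → (3, 'aaabacacccacaaccbaccacc')
  1 → (4, 'aabacacccacaaccbaccacc')
  2 → (15, 'aaccbaccacc')
  3 → (5, 'abacacccacaaccbaccacc')
  4 → (13, 'acaaccbaccacc')
  5 → (7, 'acacccacaaccbaccacc')
  6 → (0, 'acbaaabacacccacaaccbaccacc')
  7 → (23, 'acc')
  8 → (20, 'accacc')
  9 → (16, 'accbaccacc')
  10 → (9, 'acccacaaccbaccacc')
  11 → (2, 'baaabacacccacaaccbaccacc')
  12 → (6, 'bacacccacaaccbaccacc')
  13 → (19, 'baccacc')
  14 → (25, 'c')
  15 → (14, 'caaccbaccacc')
  16 → (12, 'cacaaccbaccacc')
  17 → (22, 'cacc')
  18 → (8, 'cacccacaaccbaccacc')
  19 → (1, 'cbaaabacacccacaaccbaccacc')
  20 → (18, 'cbaccacc')
  21 → (24, 'cc')
  22 → (11, 'ccacaaccbaccacc')
  23 → (21, 'ccacc')
  24 → (17, 'ccbaccacc')
  25 → (10, 'cccacaaccbaccacc')

[3, 4, 15, 5, 13, 7, 0, 23, 20, 16, 9, 2, 6, 19, 25, 14, 12, 22, 8, 1, 18, 24, 11, 21, 17, 10]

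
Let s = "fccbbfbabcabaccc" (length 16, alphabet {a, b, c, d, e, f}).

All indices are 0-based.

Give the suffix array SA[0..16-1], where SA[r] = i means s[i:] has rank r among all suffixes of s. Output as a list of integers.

rank | idx | suffix
   0 |  10 | abaccc
   1 |   7 | abcabaccc
   2 |  12 | accc
   3 |   6 | babcabaccc
   4 |  11 | baccc
   5 |   3 | bbfbabcabaccc
   6 |   8 | bcabaccc
   7 |   4 | bfbabcabaccc
   8 |  15 | c
   9 |   9 | cabaccc
  10 |   2 | cbbfbabcabaccc
  11 |  14 | cc
  12 |   1 | ccbbfbabcabaccc
  13 |  13 | ccc
  14 |   5 | fbabcabaccc
  15 |   0 | fccbbfbabcabaccc

[10, 7, 12, 6, 11, 3, 8, 4, 15, 9, 2, 14, 1, 13, 5, 0]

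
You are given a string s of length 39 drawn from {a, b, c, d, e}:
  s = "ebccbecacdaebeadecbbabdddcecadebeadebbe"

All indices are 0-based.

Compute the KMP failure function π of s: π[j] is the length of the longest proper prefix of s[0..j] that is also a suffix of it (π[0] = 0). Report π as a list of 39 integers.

[0, 0, 0, 0, 0, 1, 0, 0, 0, 0, 0, 1, 2, 1, 0, 0, 1, 0, 0, 0, 0, 0, 0, 0, 0, 0, 1, 0, 0, 0, 1, 2, 1, 0, 0, 1, 2, 0, 1]

π[0] = 0
j=1 s[j]='b': π[1]=0 (border '')
j=2 s[j]='c': π[2]=0 (border '')
j=3 s[j]='c': π[3]=0 (border '')
j=4 s[j]='b': π[4]=0 (border '')
j=5 s[j]='e': π[5]=1 (border 'e')
j=6 s[j]='c': k: 1→0; π[6]=0 (border '')
j=7 s[j]='a': π[7]=0 (border '')
j=8 s[j]='c': π[8]=0 (border '')
j=9 s[j]='d': π[9]=0 (border '')
j=10 s[j]='a': π[10]=0 (border '')
j=11 s[j]='e': π[11]=1 (border 'e')
j=12 s[j]='b': π[12]=2 (border 'eb')
j=13 s[j]='e': k: 2→0; π[13]=1 (border 'e')
j=14 s[j]='a': k: 1→0; π[14]=0 (border '')
j=15 s[j]='d': π[15]=0 (border '')
j=16 s[j]='e': π[16]=1 (border 'e')
j=17 s[j]='c': k: 1→0; π[17]=0 (border '')
j=18 s[j]='b': π[18]=0 (border '')
j=19 s[j]='b': π[19]=0 (border '')
j=20 s[j]='a': π[20]=0 (border '')
j=21 s[j]='b': π[21]=0 (border '')
j=22 s[j]='d': π[22]=0 (border '')
j=23 s[j]='d': π[23]=0 (border '')
j=24 s[j]='d': π[24]=0 (border '')
j=25 s[j]='c': π[25]=0 (border '')
j=26 s[j]='e': π[26]=1 (border 'e')
j=27 s[j]='c': k: 1→0; π[27]=0 (border '')
j=28 s[j]='a': π[28]=0 (border '')
j=29 s[j]='d': π[29]=0 (border '')
j=30 s[j]='e': π[30]=1 (border 'e')
j=31 s[j]='b': π[31]=2 (border 'eb')
j=32 s[j]='e': k: 2→0; π[32]=1 (border 'e')
j=33 s[j]='a': k: 1→0; π[33]=0 (border '')
j=34 s[j]='d': π[34]=0 (border '')
j=35 s[j]='e': π[35]=1 (border 'e')
j=36 s[j]='b': π[36]=2 (border 'eb')
j=37 s[j]='b': k: 2→0; π[37]=0 (border '')
j=38 s[j]='e': π[38]=1 (border 'e')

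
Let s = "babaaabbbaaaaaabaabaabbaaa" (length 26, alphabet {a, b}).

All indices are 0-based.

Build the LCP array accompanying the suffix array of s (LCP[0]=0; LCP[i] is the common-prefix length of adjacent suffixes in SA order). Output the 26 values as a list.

rank→(start, suffix):
  0 → (25, 'a')
  1 → (24, 'aa')
  2 → (23, 'aaa')
  3 → (9, 'aaaaaabaabaabbaaa')
  4 → (10, 'aaaaabaabaabbaaa')
  5 → (11, 'aaaabaabaabbaaa')
  6 → (12, 'aaabaabaabbaaa')
  7 → (3, 'aaabbbaaaaaabaabaabbaaa')
  8 → (13, 'aabaabaabbaaa')
  9 → (16, 'aabaabbaaa')
  10 → (19, 'aabbaaa')
  11 → (4, 'aabbbaaaaaabaabaabbaaa')
  12 → (1, 'abaaabbbaaaaaabaabaabbaaa')
  13 → (14, 'abaabaabbaaa')
  14 → (17, 'abaabbaaa')
  15 → (20, 'abbaaa')
  16 → (5, 'abbbaaaaaabaabaabbaaa')
  17 → (22, 'baaa')
  18 → (8, 'baaaaaabaabaabbaaa')
  19 → (2, 'baaabbbaaaaaabaabaabbaaa')
  20 → (15, 'baabaabbaaa')
  21 → (18, 'baabbaaa')
  22 → (0, 'babaaabbbaaaaaabaabaabbaaa')
  23 → (21, 'bbaaa')
  24 → (7, 'bbaaaaaabaabaabbaaa')
  25 → (6, 'bbbaaaaaabaabaabbaaa')

SA = [25, 24, 23, 9, 10, 11, 12, 3, 13, 16, 19, 4, 1, 14, 17, 20, 5, 22, 8, 2, 15, 18, 0, 21, 7, 6]
i: (SA[i-1],SA[i]) lcp shared
  1: (25,24) 1 'a'
  2: (24,23) 2 'aa'
  3: (23,9) 3 'aaa'
  4: (9,10) 5 'aaaaa'
  5: (10,11) 4 'aaaa'
  6: (11,12) 3 'aaa'
  7: (12,3) 4 'aaab'
  8: (3,13) 2 'aa'
  9: (13,16) 6 'aabaab'
  10: (16,19) 3 'aab'
  11: (19,4) 4 'aabb'
  12: (4,1) 1 'a'
  13: (1,14) 4 'abaa'
  14: (14,17) 5 'abaab'
  15: (17,20) 2 'ab'
  16: (20,5) 3 'abb'
  17: (5,22) 0 ''
  18: (22,8) 4 'baaa'
  19: (8,2) 4 'baaa'
  20: (2,15) 3 'baa'
  21: (15,18) 4 'baab'
  22: (18,0) 2 'ba'
  23: (0,21) 1 'b'
  24: (21,7) 5 'bbaaa'
  25: (7,6) 2 'bb'

[0, 1, 2, 3, 5, 4, 3, 4, 2, 6, 3, 4, 1, 4, 5, 2, 3, 0, 4, 4, 3, 4, 2, 1, 5, 2]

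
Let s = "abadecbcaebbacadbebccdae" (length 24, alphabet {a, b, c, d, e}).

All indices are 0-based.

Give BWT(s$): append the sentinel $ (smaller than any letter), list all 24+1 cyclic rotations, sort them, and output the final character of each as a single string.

e$bcbdcbaecedabebccaaaabd

rank  rotation                   last
    0  $abadecbcaebbacadbebccdae  e
    1  abadecbcaebbacadbebccdae$  $
    2  acadbebccdae$abadecbcaebb  b
    3  adbebccdae$abadecbcaebbac  c
    4  adecbcaebbacadbebccdae$ab  b
    5  ae$abadecbcaebbacadbebccd  d
    6  aebbacadbebccdae$abadecbc  c
    7  bacadbebccdae$abadecbcaeb  b
    8  badecbcaebbacadbebccdae$a  a
    9  bbacadbebccdae$abadecbcae  e
   10  bcaebbacadbebccdae$abadec  c
   11  bccdae$abadecbcaebbacadbe  e
   12  bebccdae$abadecbcaebbacad  d
   13  cadbebccdae$abadecbcaebba  a
   14  caebbacadbebccdae$abadecb  b
   15  cbcaebbacadbebccdae$abade  e
   16  ccdae$abadecbcaebbacadbeb  b
   17  cdae$abadecbcaebbacadbebc  c
   18  dae$abadecbcaebbacadbebcc  c
   19  dbebccdae$abadecbcaebbaca  a
   20  decbcaebbacadbebccdae$aba  a
   21  e$abadecbcaebbacadbebccda  a
   22  ebbacadbebccdae$abadecbca  a
   23  ebccdae$abadecbcaebbacadb  b
   24  ecbcaebbacadbebccdae$abad  d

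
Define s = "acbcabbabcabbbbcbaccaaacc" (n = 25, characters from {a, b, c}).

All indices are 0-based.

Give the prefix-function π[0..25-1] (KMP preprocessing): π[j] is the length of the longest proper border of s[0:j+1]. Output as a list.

[0, 0, 0, 0, 1, 0, 0, 1, 0, 0, 1, 0, 0, 0, 0, 0, 0, 1, 2, 0, 1, 1, 1, 2, 0]

π[0] = 0
j=1 s[j]='c': π[1]=0 (border '')
j=2 s[j]='b': π[2]=0 (border '')
j=3 s[j]='c': π[3]=0 (border '')
j=4 s[j]='a': π[4]=1 (border 'a')
j=5 s[j]='b': k: 1→0; π[5]=0 (border '')
j=6 s[j]='b': π[6]=0 (border '')
j=7 s[j]='a': π[7]=1 (border 'a')
j=8 s[j]='b': k: 1→0; π[8]=0 (border '')
j=9 s[j]='c': π[9]=0 (border '')
j=10 s[j]='a': π[10]=1 (border 'a')
j=11 s[j]='b': k: 1→0; π[11]=0 (border '')
j=12 s[j]='b': π[12]=0 (border '')
j=13 s[j]='b': π[13]=0 (border '')
j=14 s[j]='b': π[14]=0 (border '')
j=15 s[j]='c': π[15]=0 (border '')
j=16 s[j]='b': π[16]=0 (border '')
j=17 s[j]='a': π[17]=1 (border 'a')
j=18 s[j]='c': π[18]=2 (border 'ac')
j=19 s[j]='c': k: 2→0; π[19]=0 (border '')
j=20 s[j]='a': π[20]=1 (border 'a')
j=21 s[j]='a': k: 1→0; π[21]=1 (border 'a')
j=22 s[j]='a': k: 1→0; π[22]=1 (border 'a')
j=23 s[j]='c': π[23]=2 (border 'ac')
j=24 s[j]='c': k: 2→0; π[24]=0 (border '')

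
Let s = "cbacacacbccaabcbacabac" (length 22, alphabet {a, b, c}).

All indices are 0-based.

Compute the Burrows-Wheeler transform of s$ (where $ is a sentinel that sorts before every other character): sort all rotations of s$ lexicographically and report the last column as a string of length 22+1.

cccabbbccaccacacaaab$ab

rank  rotation                 last
    0  $cbacacacbccaabcbacabac  c
    1  aabcbacabac$cbacacacbcc  c
    2  abac$cbacacacbccaabcbac  c
    3  abcbacabac$cbacacacbcca  a
    4  ac$cbacacacbccaabcbacab  b
    5  acabac$cbacacacbccaabcb  b
    6  acacacbccaabcbacabac$cb  b
    7  acacbccaabcbacabac$cbac  c
    8  acbccaabcbacabac$cbacac  c
    9  bac$cbacacacbccaabcbaca  a
   10  bacabac$cbacacacbccaabc  c
   11  bacacacbccaabcbacabac$c  c
   12  bcbacabac$cbacacacbccaa  a
   13  bccaabcbacabac$cbacacac  c
   14  c$cbacacacbccaabcbacaba  a
   15  caabcbacabac$cbacacacbc  c
   16  cabac$cbacacacbccaabcba  a
   17  cacacbccaabcbacabac$cba  a
   18  cacbccaabcbacabac$cbaca  a
   19  cbacabac$cbacacacbccaab  b
   20  cbacacacbccaabcbacabac$  $
   21  cbccaabcbacabac$cbacaca  a
   22  ccaabcbacabac$cbacacacb  b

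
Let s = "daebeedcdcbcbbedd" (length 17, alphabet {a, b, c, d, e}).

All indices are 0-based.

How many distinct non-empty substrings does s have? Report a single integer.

137

rank→(start, suffix):
  0 → (1, 'aebeedcdcbcbbedd')
  1 → (12, 'bbedd')
  2 → (10, 'bcbbedd')
  3 → (13, 'bedd')
  4 → (3, 'beedcdcbcbbedd')
  5 → (11, 'cbbedd')
  6 → (9, 'cbcbbedd')
  7 → (7, 'cdcbcbbedd')
  8 → (16, 'd')
  9 → (0, 'daebeedcdcbcbbedd')
  10 → (8, 'dcbcbbedd')
  11 → (6, 'dcdcbcbbedd')
  12 → (15, 'dd')
  13 → (2, 'ebeedcdcbcbbedd')
  14 → (5, 'edcdcbcbbedd')
  15 → (14, 'edd')
  16 → (4, 'eedcdcbcbbedd')

SA = [1, 12, 10, 13, 3, 11, 9, 7, 16, 0, 8, 6, 15, 2, 5, 14, 4]
[i] adj suffixes → lcp
  [1] 1/12 → 0 ('')
  [2] 12/10 → 1 ('b')
  [3] 10/13 → 1 ('b')
  [4] 13/3 → 2 ('be')
  [5] 3/11 → 0 ('')
  [6] 11/9 → 2 ('cb')
  [7] 9/7 → 1 ('c')
  [8] 7/16 → 0 ('')
  [9] 16/0 → 1 ('d')
  [10] 0/8 → 1 ('d')
  [11] 8/6 → 2 ('dc')
  [12] 6/15 → 1 ('d')
  [13] 15/2 → 0 ('')
  [14] 2/5 → 1 ('e')
  [15] 5/14 → 2 ('ed')
  [16] 14/4 → 1 ('e')

n(n+1)/2 = 17·18/2 = 153
Σ LCP = 0 + 0 + 1 + 1 + 2 + 0 + 2 + 1 + 0 + 1 + 1 + 2 + 1 + 0 + 1 + 2 + 1 = 16
distinct = 153 − 16 = 137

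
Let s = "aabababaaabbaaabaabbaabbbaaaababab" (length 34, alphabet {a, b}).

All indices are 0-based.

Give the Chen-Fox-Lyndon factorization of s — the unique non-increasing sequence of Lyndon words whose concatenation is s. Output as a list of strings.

["aababab", "aaabb", "aaabaabbaabbb", "aaaababab"]

emit factor 1: 'aababab' (i=0, period=7)
emit factor 2: 'aaabb' (i=7, period=5)
emit factor 3: 'aaabaabbaabbb' (i=12, period=13)
emit factor 4: 'aaaababab' (i=25, period=9)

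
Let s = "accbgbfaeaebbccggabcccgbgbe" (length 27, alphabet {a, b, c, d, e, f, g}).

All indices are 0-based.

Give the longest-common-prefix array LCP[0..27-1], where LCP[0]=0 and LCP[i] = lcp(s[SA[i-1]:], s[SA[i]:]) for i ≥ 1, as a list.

sorted suffixes:
  #0 SA[0]=17  'abcccgbgbe'
  #1 SA[1]=0  'accbgbfaeaebbccggabcccgbgbe'
  #2 SA[2]=7  'aeaebbccggabcccgbgbe'
  #3 SA[3]=9  'aebbccggabcccgbgbe'
  #4 SA[4]=11  'bbccggabcccgbgbe'
  #5 SA[5]=18  'bcccgbgbe'
  #6 SA[6]=12  'bccggabcccgbgbe'
  #7 SA[7]=25  'be'
  #8 SA[8]=5  'bfaeaebbccggabcccgbgbe'
  #9 SA[9]=23  'bgbe'
  #10 SA[10]=3  'bgbfaeaebbccggabcccgbgbe'
  #11 SA[11]=2  'cbgbfaeaebbccggabcccgbgbe'
  #12 SA[12]=1  'ccbgbfaeaebbccggabcccgbgbe'
  #13 SA[13]=19  'cccgbgbe'
  #14 SA[14]=20  'ccgbgbe'
  #15 SA[15]=13  'ccggabcccgbgbe'
  #16 SA[16]=21  'cgbgbe'
  #17 SA[17]=14  'cggabcccgbgbe'
  #18 SA[18]=26  'e'
  #19 SA[19]=8  'eaebbccggabcccgbgbe'
  #20 SA[20]=10  'ebbccggabcccgbgbe'
  #21 SA[21]=6  'faeaebbccggabcccgbgbe'
  #22 SA[22]=16  'gabcccgbgbe'
  #23 SA[23]=24  'gbe'
  #24 SA[24]=4  'gbfaeaebbccggabcccgbgbe'
  #25 SA[25]=22  'gbgbe'
  #26 SA[26]=15  'ggabcccgbgbe'

SA = [17, 0, 7, 9, 11, 18, 12, 25, 5, 23, 3, 2, 1, 19, 20, 13, 21, 14, 26, 8, 10, 6, 16, 24, 4, 22, 15]
rank  pair      lcp
   1  s[17:],s[0:]  1  'a'
   2  s[0:],s[7:]  1  'a'
   3  s[7:],s[9:]  2  'ae'
   4  s[9:],s[11:]  0  ''
   5  s[11:],s[18:]  1  'b'
   6  s[18:],s[12:]  3  'bcc'
   7  s[12:],s[25:]  1  'b'
   8  s[25:],s[5:]  1  'b'
   9  s[5:],s[23:]  1  'b'
  10  s[23:],s[3:]  3  'bgb'
  11  s[3:],s[2:]  0  ''
  12  s[2:],s[1:]  1  'c'
  13  s[1:],s[19:]  2  'cc'
  14  s[19:],s[20:]  2  'cc'
  15  s[20:],s[13:]  3  'ccg'
  16  s[13:],s[21:]  1  'c'
  17  s[21:],s[14:]  2  'cg'
  18  s[14:],s[26:]  0  ''
  19  s[26:],s[8:]  1  'e'
  20  s[8:],s[10:]  1  'e'
  21  s[10:],s[6:]  0  ''
  22  s[6:],s[16:]  0  ''
  23  s[16:],s[24:]  1  'g'
  24  s[24:],s[4:]  2  'gb'
  25  s[4:],s[22:]  2  'gb'
  26  s[22:],s[15:]  1  'g'

[0, 1, 1, 2, 0, 1, 3, 1, 1, 1, 3, 0, 1, 2, 2, 3, 1, 2, 0, 1, 1, 0, 0, 1, 2, 2, 1]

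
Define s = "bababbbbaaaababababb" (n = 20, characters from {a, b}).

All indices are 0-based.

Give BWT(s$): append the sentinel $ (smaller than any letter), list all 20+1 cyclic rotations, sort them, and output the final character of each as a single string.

bbaaabbbbbbbaa$aaabba

rank  rotation               last
    0  $bababbbbaaaababababb  b
    1  aaaababababb$bababbbb  b
    2  aaababababb$bababbbba  a
    3  aababababb$bababbbbaa  a
    4  ababababb$bababbbbaaa  a
    5  abababb$bababbbbaaaab  b
    6  ababb$bababbbbaaaabab  b
    7  ababbbbaaaababababb$b  b
    8  abb$bababbbbaaaababab  b
    9  abbbbaaaababababb$bab  b
   10  b$bababbbbaaaabababab  b
   11  baaaababababb$bababbb  b
   12  babababb$bababbbbaaaa  a
   13  bababb$bababbbbaaaaba  a
   14  bababbbbaaaababababb$  $
   15  babb$bababbbbaaaababa  a
   16  babbbbaaaababababb$ba  a
   17  bb$bababbbbaaaabababa  a
   18  bbaaaababababb$bababb  b
   19  bbbaaaababababb$babab  b
   20  bbbbaaaababababb$baba  a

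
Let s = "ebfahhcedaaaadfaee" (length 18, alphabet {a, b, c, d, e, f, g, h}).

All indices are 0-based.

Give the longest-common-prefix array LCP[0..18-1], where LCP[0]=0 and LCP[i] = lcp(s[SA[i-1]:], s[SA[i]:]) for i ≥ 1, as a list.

[0, 3, 2, 1, 1, 1, 0, 0, 0, 1, 0, 1, 1, 1, 0, 2, 0, 1]

sorted suffixes:
  #0 SA[0]=9  'aaaadfaee'
  #1 SA[1]=10  'aaadfaee'
  #2 SA[2]=11  'aadfaee'
  #3 SA[3]=12  'adfaee'
  #4 SA[4]=15  'aee'
  #5 SA[5]=3  'ahhcedaaaadfaee'
  #6 SA[6]=1  'bfahhcedaaaadfaee'
  #7 SA[7]=6  'cedaaaadfaee'
  #8 SA[8]=8  'daaaadfaee'
  #9 SA[9]=13  'dfaee'
  #10 SA[10]=17  'e'
  #11 SA[11]=0  'ebfahhcedaaaadfaee'
  #12 SA[12]=7  'edaaaadfaee'
  #13 SA[13]=16  'ee'
  #14 SA[14]=14  'faee'
  #15 SA[15]=2  'fahhcedaaaadfaee'
  #16 SA[16]=5  'hcedaaaadfaee'
  #17 SA[17]=4  'hhcedaaaadfaee'

SA = [9, 10, 11, 12, 15, 3, 1, 6, 8, 13, 17, 0, 7, 16, 14, 2, 5, 4]
[i] adj suffixes → lcp
  [1] 9/10 → 3 ('aaa')
  [2] 10/11 → 2 ('aa')
  [3] 11/12 → 1 ('a')
  [4] 12/15 → 1 ('a')
  [5] 15/3 → 1 ('a')
  [6] 3/1 → 0 ('')
  [7] 1/6 → 0 ('')
  [8] 6/8 → 0 ('')
  [9] 8/13 → 1 ('d')
  [10] 13/17 → 0 ('')
  [11] 17/0 → 1 ('e')
  [12] 0/7 → 1 ('e')
  [13] 7/16 → 1 ('e')
  [14] 16/14 → 0 ('')
  [15] 14/2 → 2 ('fa')
  [16] 2/5 → 0 ('')
  [17] 5/4 → 1 ('h')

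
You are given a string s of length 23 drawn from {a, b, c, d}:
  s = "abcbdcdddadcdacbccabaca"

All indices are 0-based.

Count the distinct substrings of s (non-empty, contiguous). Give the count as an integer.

rank | idx | suffix
   0 |  22 | a
   1 |  18 | abaca
   2 |   0 | abcbdcdddadcdacbccabaca
   3 |  20 | aca
   4 |  13 | acbccabaca
   5 |   9 | adcdacbccabaca
   6 |  19 | baca
   7 |   1 | bcbdcdddadcdacbccabaca
   8 |  15 | bccabaca
   9 |   3 | bdcdddadcdacbccabaca
  10 |  21 | ca
  11 |  17 | cabaca
  12 |  14 | cbccabaca
  13 |   2 | cbdcdddadcdacbccabaca
  14 |  16 | ccabaca
  15 |  11 | cdacbccabaca
  16 |   5 | cdddadcdacbccabaca
  17 |  12 | dacbccabaca
  18 |   8 | dadcdacbccabaca
  19 |  10 | dcdacbccabaca
  20 |   4 | dcdddadcdacbccabaca
  21 |   7 | ddadcdacbccabaca
  22 |   6 | dddadcdacbccabaca

SA = [22, 18, 0, 20, 13, 9, 19, 1, 15, 3, 21, 17, 14, 2, 16, 11, 5, 12, 8, 10, 4, 7, 6]
[i] adj suffixes → lcp
  [1] 22/18 → 1 ('a')
  [2] 18/0 → 2 ('ab')
  [3] 0/20 → 1 ('a')
  [4] 20/13 → 2 ('ac')
  [5] 13/9 → 1 ('a')
  [6] 9/19 → 0 ('')
  [7] 19/1 → 1 ('b')
  [8] 1/15 → 2 ('bc')
  [9] 15/3 → 1 ('b')
  [10] 3/21 → 0 ('')
  [11] 21/17 → 2 ('ca')
  [12] 17/14 → 1 ('c')
  [13] 14/2 → 2 ('cb')
  [14] 2/16 → 1 ('c')
  [15] 16/11 → 1 ('c')
  [16] 11/5 → 2 ('cd')
  [17] 5/12 → 0 ('')
  [18] 12/8 → 2 ('da')
  [19] 8/10 → 1 ('d')
  [20] 10/4 → 3 ('dcd')
  [21] 4/7 → 1 ('d')
  [22] 7/6 → 2 ('dd')

n(n+1)/2 = 23·24/2 = 276
Σ LCP = 0 + 1 + 2 + 1 + 2 + 1 + 0 + 1 + 2 + 1 + 0 + 2 + 1 + 2 + 1 + 1 + 2 + 0 + 2 + 1 + 3 + 1 + 2 = 29
distinct = 276 − 29 = 247

247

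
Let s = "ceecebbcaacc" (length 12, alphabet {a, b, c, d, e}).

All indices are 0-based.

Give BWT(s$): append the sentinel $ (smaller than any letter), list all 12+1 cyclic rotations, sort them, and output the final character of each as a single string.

ccaebcbae$cec

rank  rotation       last
    0  $ceecebbcaacc  c
    1  aacc$ceecebbc  c
    2  acc$ceecebbca  a
    3  bbcaacc$ceece  e
    4  bcaacc$ceeceb  b
    5  c$ceecebbcaac  c
    6  caacc$ceecebb  b
    7  cc$ceecebbcaa  a
    8  cebbcaacc$cee  e
    9  ceecebbcaacc$  $
   10  ebbcaacc$ceec  c
   11  ecebbcaacc$ce  e
   12  eecebbcaacc$c  c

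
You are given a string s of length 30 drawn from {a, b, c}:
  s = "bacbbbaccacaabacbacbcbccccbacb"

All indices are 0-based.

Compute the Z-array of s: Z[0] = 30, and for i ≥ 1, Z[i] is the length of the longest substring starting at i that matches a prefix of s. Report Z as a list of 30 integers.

[30, 0, 0, 1, 1, 3, 0, 0, 0, 0, 0, 0, 0, 4, 0, 0, 4, 0, 0, 1, 0, 1, 0, 0, 0, 0, 4, 0, 0, 1]

Z[0]=30
i=1: fresh scan; Z[1]=0
i=2: fresh scan; Z[2]=0
i=3: fresh scan; Z[3]=1 extend→box=[3,4)
i=4: fresh scan; Z[4]=1 extend→box=[4,5)
i=5: fresh scan; Z[5]=3 extend→box=[5,8)
i=6: min(r-i=2, Z[1]=0)=0; Z[6]=0
i=7: min(r-i=1, Z[2]=0)=0; Z[7]=0
i=8: fresh scan; Z[8]=0
i=9: fresh scan; Z[9]=0
i=10: fresh scan; Z[10]=0
i=11: fresh scan; Z[11]=0
i=12: fresh scan; Z[12]=0
i=13: fresh scan; Z[13]=4 extend→box=[13,17)
i=14: min(r-i=3, Z[1]=0)=0; Z[14]=0
i=15: min(r-i=2, Z[2]=0)=0; Z[15]=0
i=16: min(r-i=1, Z[3]=1)=1; Z[16]=4 extend→box=[16,20)
i=17: min(r-i=3, Z[1]=0)=0; Z[17]=0
i=18: min(r-i=2, Z[2]=0)=0; Z[18]=0
i=19: min(r-i=1, Z[3]=1)=1; Z[19]=1
i=20: fresh scan; Z[20]=0
i=21: fresh scan; Z[21]=1 extend→box=[21,22)
i=22: fresh scan; Z[22]=0
i=23: fresh scan; Z[23]=0
i=24: fresh scan; Z[24]=0
i=25: fresh scan; Z[25]=0
i=26: fresh scan; Z[26]=4 extend→box=[26,30)
i=27: min(r-i=3, Z[1]=0)=0; Z[27]=0
i=28: min(r-i=2, Z[2]=0)=0; Z[28]=0
i=29: min(r-i=1, Z[3]=1)=1; Z[29]=1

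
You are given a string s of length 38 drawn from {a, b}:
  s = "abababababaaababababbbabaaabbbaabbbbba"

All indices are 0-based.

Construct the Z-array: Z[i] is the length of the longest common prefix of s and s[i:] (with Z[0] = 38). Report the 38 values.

[38, 0, 9, 0, 7, 0, 5, 0, 3, 0, 1, 1, 8, 0, 6, 0, 4, 0, 2, 0, 0, 0, 3, 0, 1, 1, 2, 0, 0, 0, 1, 2, 0, 0, 0, 0, 0, 1]

Z[0]=38
i=1: fresh scan; Z[1]=0
i=2: fresh scan; Z[2]=9 grow→box=[2,11)
i=3: min(r-i=8, Z[1]=0)=0; Z[3]=0
i=4: min(r-i=7, Z[2]=9)=7; Z[4]=7
i=5: min(r-i=6, Z[3]=0)=0; Z[5]=0
i=6: min(r-i=5, Z[4]=7)=5; Z[6]=5
i=7: min(r-i=4, Z[5]=0)=0; Z[7]=0
i=8: min(r-i=3, Z[6]=5)=3; Z[8]=3
i=9: min(r-i=2, Z[7]=0)=0; Z[9]=0
i=10: min(r-i=1, Z[8]=3)=1; Z[10]=1
i=11: fresh scan; Z[11]=1 grow→box=[11,12)
i=12: fresh scan; Z[12]=8 grow→box=[12,20)
i=13: min(r-i=7, Z[1]=0)=0; Z[13]=0
i=14: min(r-i=6, Z[2]=9)=6; Z[14]=6
i=15: min(r-i=5, Z[3]=0)=0; Z[15]=0
i=16: min(r-i=4, Z[4]=7)=4; Z[16]=4
i=17: min(r-i=3, Z[5]=0)=0; Z[17]=0
i=18: min(r-i=2, Z[6]=5)=2; Z[18]=2
i=19: min(r-i=1, Z[7]=0)=0; Z[19]=0
i=20: fresh scan; Z[20]=0
i=21: fresh scan; Z[21]=0
i=22: fresh scan; Z[22]=3 grow→box=[22,25)
i=23: min(r-i=2, Z[1]=0)=0; Z[23]=0
i=24: min(r-i=1, Z[2]=9)=1; Z[24]=1
i=25: fresh scan; Z[25]=1 grow→box=[25,26)
i=26: fresh scan; Z[26]=2 grow→box=[26,28)
i=27: min(r-i=1, Z[1]=0)=0; Z[27]=0
i=28: fresh scan; Z[28]=0
i=29: fresh scan; Z[29]=0
i=30: fresh scan; Z[30]=1 grow→box=[30,31)
i=31: fresh scan; Z[31]=2 grow→box=[31,33)
i=32: min(r-i=1, Z[1]=0)=0; Z[32]=0
i=33: fresh scan; Z[33]=0
i=34: fresh scan; Z[34]=0
i=35: fresh scan; Z[35]=0
i=36: fresh scan; Z[36]=0
i=37: fresh scan; Z[37]=1 grow→box=[37,38)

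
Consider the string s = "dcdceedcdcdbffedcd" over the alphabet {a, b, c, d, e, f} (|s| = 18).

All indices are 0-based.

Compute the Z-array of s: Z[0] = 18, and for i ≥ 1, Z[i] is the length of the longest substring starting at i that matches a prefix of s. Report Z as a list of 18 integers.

Z[0]=18
i=1: i≥r, start 0; Z[1]=0
i=2: i≥r, start 0; Z[2]=2 extend→box=[2,4)
i=3: min(r-i=1, Z[1]=0)=0; Z[3]=0
i=4: i≥r, start 0; Z[4]=0
i=5: i≥r, start 0; Z[5]=0
i=6: i≥r, start 0; Z[6]=4 extend→box=[6,10)
i=7: min(r-i=3, Z[1]=0)=0; Z[7]=0
i=8: min(r-i=2, Z[2]=2)=2; Z[8]=3 extend→box=[8,11)
i=9: min(r-i=2, Z[1]=0)=0; Z[9]=0
i=10: min(r-i=1, Z[2]=2)=1; Z[10]=1
i=11: i≥r, start 0; Z[11]=0
i=12: i≥r, start 0; Z[12]=0
i=13: i≥r, start 0; Z[13]=0
i=14: i≥r, start 0; Z[14]=0
i=15: i≥r, start 0; Z[15]=3 extend→box=[15,18)
i=16: min(r-i=2, Z[1]=0)=0; Z[16]=0
i=17: min(r-i=1, Z[2]=2)=1; Z[17]=1

[18, 0, 2, 0, 0, 0, 4, 0, 3, 0, 1, 0, 0, 0, 0, 3, 0, 1]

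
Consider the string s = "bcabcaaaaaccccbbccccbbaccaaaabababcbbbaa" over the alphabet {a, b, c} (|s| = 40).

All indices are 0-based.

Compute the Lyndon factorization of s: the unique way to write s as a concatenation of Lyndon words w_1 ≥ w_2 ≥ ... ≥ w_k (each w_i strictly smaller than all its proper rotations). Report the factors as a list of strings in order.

emit factor 1: 'bc' (i=0, period=2)
emit factor 2: 'abc' (i=2, period=3)
emit factor 3: 'aaaaaccccbbccccbbaccaaaabababcbbb' (i=5, period=33)
emit factor 4: 'a' (i=38, period=1)
emit factor 5: 'a' (i=39, period=1)

["bc", "abc", "aaaaaccccbbccccbbaccaaaabababcbbb", "a", "a"]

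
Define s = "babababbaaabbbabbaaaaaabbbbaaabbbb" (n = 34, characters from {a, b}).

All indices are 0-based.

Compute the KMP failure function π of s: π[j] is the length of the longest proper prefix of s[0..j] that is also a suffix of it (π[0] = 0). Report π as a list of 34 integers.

π[0] = 0
j=1 s[j]='a': π[1]=0 (border '')
j=2 s[j]='b': π[2]=1 (border 'b')
j=3 s[j]='a': π[3]=2 (border 'ba')
j=4 s[j]='b': π[4]=3 (border 'bab')
j=5 s[j]='a': π[5]=4 (border 'baba')
j=6 s[j]='b': π[6]=5 (border 'babab')
j=7 s[j]='b': k: 5→3→1→0; π[7]=1 (border 'b')
j=8 s[j]='a': π[8]=2 (border 'ba')
j=9 s[j]='a': k: 2→0; π[9]=0 (border '')
j=10 s[j]='a': π[10]=0 (border '')
j=11 s[j]='b': π[11]=1 (border 'b')
j=12 s[j]='b': k: 1→0; π[12]=1 (border 'b')
j=13 s[j]='b': k: 1→0; π[13]=1 (border 'b')
j=14 s[j]='a': π[14]=2 (border 'ba')
j=15 s[j]='b': π[15]=3 (border 'bab')
j=16 s[j]='b': k: 3→1→0; π[16]=1 (border 'b')
j=17 s[j]='a': π[17]=2 (border 'ba')
j=18 s[j]='a': k: 2→0; π[18]=0 (border '')
j=19 s[j]='a': π[19]=0 (border '')
j=20 s[j]='a': π[20]=0 (border '')
j=21 s[j]='a': π[21]=0 (border '')
j=22 s[j]='a': π[22]=0 (border '')
j=23 s[j]='b': π[23]=1 (border 'b')
j=24 s[j]='b': k: 1→0; π[24]=1 (border 'b')
j=25 s[j]='b': k: 1→0; π[25]=1 (border 'b')
j=26 s[j]='b': k: 1→0; π[26]=1 (border 'b')
j=27 s[j]='a': π[27]=2 (border 'ba')
j=28 s[j]='a': k: 2→0; π[28]=0 (border '')
j=29 s[j]='a': π[29]=0 (border '')
j=30 s[j]='b': π[30]=1 (border 'b')
j=31 s[j]='b': k: 1→0; π[31]=1 (border 'b')
j=32 s[j]='b': k: 1→0; π[32]=1 (border 'b')
j=33 s[j]='b': k: 1→0; π[33]=1 (border 'b')

[0, 0, 1, 2, 3, 4, 5, 1, 2, 0, 0, 1, 1, 1, 2, 3, 1, 2, 0, 0, 0, 0, 0, 1, 1, 1, 1, 2, 0, 0, 1, 1, 1, 1]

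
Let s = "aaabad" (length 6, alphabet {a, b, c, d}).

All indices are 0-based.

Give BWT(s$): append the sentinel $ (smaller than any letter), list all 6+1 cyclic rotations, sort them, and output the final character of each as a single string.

rank  rotation last
    0  $aaabad  d
    1  aaabad$  $
    2  aabad$a  a
    3  abad$aa  a
    4  ad$aaab  b
    5  bad$aaa  a
    6  d$aaaba  a

d$aabaa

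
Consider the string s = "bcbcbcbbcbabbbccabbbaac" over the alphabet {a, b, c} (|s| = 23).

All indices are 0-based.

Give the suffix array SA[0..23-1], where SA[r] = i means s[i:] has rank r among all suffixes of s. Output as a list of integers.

sorted suffixes:
  #0 SA[0]=20  'aac'
  #1 SA[1]=16  'abbbaac'
  #2 SA[2]=10  'abbbccabbbaac'
  #3 SA[3]=21  'ac'
  #4 SA[4]=19  'baac'
  #5 SA[5]=9  'babbbccabbbaac'
  #6 SA[6]=18  'bbaac'
  #7 SA[7]=17  'bbbaac'
  #8 SA[8]=11  'bbbccabbbaac'
  #9 SA[9]=6  'bbcbabbbccabbbaac'
  #10 SA[10]=12  'bbccabbbaac'
  #11 SA[11]=7  'bcbabbbccabbbaac'
  #12 SA[12]=4  'bcbbcbabbbccabbbaac'
  #13 SA[13]=2  'bcbcbbcbabbbccabbbaac'
  #14 SA[14]=0  'bcbcbcbbcbabbbccabbbaac'
  #15 SA[15]=13  'bccabbbaac'
  #16 SA[16]=22  'c'
  #17 SA[17]=15  'cabbbaac'
  #18 SA[18]=8  'cbabbbccabbbaac'
  #19 SA[19]=5  'cbbcbabbbccabbbaac'
  #20 SA[20]=3  'cbcbbcbabbbccabbbaac'
  #21 SA[21]=1  'cbcbcbbcbabbbccabbbaac'
  #22 SA[22]=14  'ccabbbaac'

[20, 16, 10, 21, 19, 9, 18, 17, 11, 6, 12, 7, 4, 2, 0, 13, 22, 15, 8, 5, 3, 1, 14]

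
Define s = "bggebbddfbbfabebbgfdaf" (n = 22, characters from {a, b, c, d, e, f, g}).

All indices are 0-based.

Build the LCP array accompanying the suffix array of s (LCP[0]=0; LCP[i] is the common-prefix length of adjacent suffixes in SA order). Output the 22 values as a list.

[0, 1, 0, 2, 2, 1, 1, 1, 1, 2, 0, 1, 1, 0, 3, 0, 1, 1, 1, 0, 1, 1]

rank→(start, suffix):
  0 → (12, 'abebbgfdaf')
  1 → (20, 'af')
  2 → (4, 'bbddfbbfabebbgfdaf')
  3 → (9, 'bbfabebbgfdaf')
  4 → (15, 'bbgfdaf')
  5 → (5, 'bddfbbfabebbgfdaf')
  6 → (13, 'bebbgfdaf')
  7 → (10, 'bfabebbgfdaf')
  8 → (16, 'bgfdaf')
  9 → (0, 'bggebbddfbbfabebbgfdaf')
  10 → (19, 'daf')
  11 → (6, 'ddfbbfabebbgfdaf')
  12 → (7, 'dfbbfabebbgfdaf')
  13 → (3, 'ebbddfbbfabebbgfdaf')
  14 → (14, 'ebbgfdaf')
  15 → (21, 'f')
  16 → (11, 'fabebbgfdaf')
  17 → (8, 'fbbfabebbgfdaf')
  18 → (18, 'fdaf')
  19 → (2, 'gebbddfbbfabebbgfdaf')
  20 → (17, 'gfdaf')
  21 → (1, 'ggebbddfbbfabebbgfdaf')

SA = [12, 20, 4, 9, 15, 5, 13, 10, 16, 0, 19, 6, 7, 3, 14, 21, 11, 8, 18, 2, 17, 1]
rank  pair      lcp
   1  s[12:],s[20:]  1  'a'
   2  s[20:],s[4:]  0  ''
   3  s[4:],s[9:]  2  'bb'
   4  s[9:],s[15:]  2  'bb'
   5  s[15:],s[5:]  1  'b'
   6  s[5:],s[13:]  1  'b'
   7  s[13:],s[10:]  1  'b'
   8  s[10:],s[16:]  1  'b'
   9  s[16:],s[0:]  2  'bg'
  10  s[0:],s[19:]  0  ''
  11  s[19:],s[6:]  1  'd'
  12  s[6:],s[7:]  1  'd'
  13  s[7:],s[3:]  0  ''
  14  s[3:],s[14:]  3  'ebb'
  15  s[14:],s[21:]  0  ''
  16  s[21:],s[11:]  1  'f'
  17  s[11:],s[8:]  1  'f'
  18  s[8:],s[18:]  1  'f'
  19  s[18:],s[2:]  0  ''
  20  s[2:],s[17:]  1  'g'
  21  s[17:],s[1:]  1  'g'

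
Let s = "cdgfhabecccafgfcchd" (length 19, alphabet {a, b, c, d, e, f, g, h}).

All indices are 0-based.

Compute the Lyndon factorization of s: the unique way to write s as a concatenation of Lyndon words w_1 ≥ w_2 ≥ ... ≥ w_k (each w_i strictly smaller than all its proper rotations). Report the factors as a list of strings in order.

emit factor 1: 'cdgfh' (i=0, period=5)
emit factor 2: 'abecccafgfcchd' (i=5, period=14)

["cdgfh", "abecccafgfcchd"]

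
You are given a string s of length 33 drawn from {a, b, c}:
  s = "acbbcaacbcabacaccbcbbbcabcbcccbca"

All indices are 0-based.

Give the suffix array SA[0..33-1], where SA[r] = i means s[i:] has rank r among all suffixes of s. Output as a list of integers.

[32, 5, 10, 23, 12, 0, 6, 14, 11, 19, 2, 20, 30, 3, 8, 21, 17, 24, 26, 31, 4, 9, 22, 13, 18, 1, 29, 7, 16, 25, 28, 15, 27]

rank | idx | suffix
   0 |  32 | a
   1 |   5 | aacbcabacaccbcbbbcabcbcccbca
   2 |  10 | abacaccbcbbbcabcbcccbca
   3 |  23 | abcbcccbca
   4 |  12 | acaccbcbbbcabcbcccbca
   5 |   0 | acbbcaacbcabacaccbcbbbcabcbcccbca
   6 |   6 | acbcabacaccbcbbbcabcbcccbca
   7 |  14 | accbcbbbcabcbcccbca
   8 |  11 | bacaccbcbbbcabcbcccbca
   9 |  19 | bbbcabcbcccbca
  10 |   2 | bbcaacbcabacaccbcbbbcabcbcccbca
  11 |  20 | bbcabcbcccbca
  12 |  30 | bca
  13 |   3 | bcaacbcabacaccbcbbbcabcbcccbca
  14 |   8 | bcabacaccbcbbbcabcbcccbca
  15 |  21 | bcabcbcccbca
  16 |  17 | bcbbbcabcbcccbca
  17 |  24 | bcbcccbca
  18 |  26 | bcccbca
  19 |  31 | ca
  20 |   4 | caacbcabacaccbcbbbcabcbcccbca
  21 |   9 | cabacaccbcbbbcabcbcccbca
  22 |  22 | cabcbcccbca
  23 |  13 | caccbcbbbcabcbcccbca
  24 |  18 | cbbbcabcbcccbca
  25 |   1 | cbbcaacbcabacaccbcbbbcabcbcccbca
  26 |  29 | cbca
  27 |   7 | cbcabacaccbcbbbcabcbcccbca
  28 |  16 | cbcbbbcabcbcccbca
  29 |  25 | cbcccbca
  30 |  28 | ccbca
  31 |  15 | ccbcbbbcabcbcccbca
  32 |  27 | cccbca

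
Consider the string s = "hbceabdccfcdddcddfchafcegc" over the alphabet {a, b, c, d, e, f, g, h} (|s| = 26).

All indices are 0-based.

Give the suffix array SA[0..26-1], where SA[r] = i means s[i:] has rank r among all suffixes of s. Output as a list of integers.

[4, 20, 1, 5, 25, 7, 10, 14, 2, 22, 8, 18, 6, 13, 12, 11, 15, 16, 3, 23, 9, 21, 17, 24, 19, 0]

rank→(start, suffix):
  0 → (4, 'abdccfcdddcddfchafcegc')
  1 → (20, 'afcegc')
  2 → (1, 'bceabdccfcdddcddfchafcegc')
  3 → (5, 'bdccfcdddcddfchafcegc')
  4 → (25, 'c')
  5 → (7, 'ccfcdddcddfchafcegc')
  6 → (10, 'cdddcddfchafcegc')
  7 → (14, 'cddfchafcegc')
  8 → (2, 'ceabdccfcdddcddfchafcegc')
  9 → (22, 'cegc')
  10 → (8, 'cfcdddcddfchafcegc')
  11 → (18, 'chafcegc')
  12 → (6, 'dccfcdddcddfchafcegc')
  13 → (13, 'dcddfchafcegc')
  14 → (12, 'ddcddfchafcegc')
  15 → (11, 'dddcddfchafcegc')
  16 → (15, 'ddfchafcegc')
  17 → (16, 'dfchafcegc')
  18 → (3, 'eabdccfcdddcddfchafcegc')
  19 → (23, 'egc')
  20 → (9, 'fcdddcddfchafcegc')
  21 → (21, 'fcegc')
  22 → (17, 'fchafcegc')
  23 → (24, 'gc')
  24 → (19, 'hafcegc')
  25 → (0, 'hbceabdccfcdddcddfchafcegc')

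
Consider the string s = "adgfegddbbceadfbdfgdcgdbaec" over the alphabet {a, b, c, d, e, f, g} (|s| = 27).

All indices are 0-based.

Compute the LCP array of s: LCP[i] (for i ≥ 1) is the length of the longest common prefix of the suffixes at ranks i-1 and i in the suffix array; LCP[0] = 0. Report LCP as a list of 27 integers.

rank | idx | suffix
   0 |  12 | adfbdfgdcgdbaec
   1 |   0 | adgfegddbbceadfbdfgdcgdbaec
   2 |  24 | aec
   3 |  23 | baec
   4 |   8 | bbceadfbdfgdcgdbaec
   5 |   9 | bceadfbdfgdcgdbaec
   6 |  15 | bdfgdcgdbaec
   7 |  26 | c
   8 |  10 | ceadfbdfgdcgdbaec
   9 |  20 | cgdbaec
  10 |  22 | dbaec
  11 |   7 | dbbceadfbdfgdcgdbaec
  12 |  19 | dcgdbaec
  13 |   6 | ddbbceadfbdfgdcgdbaec
  14 |  13 | dfbdfgdcgdbaec
  15 |  16 | dfgdcgdbaec
  16 |   1 | dgfegddbbceadfbdfgdcgdbaec
  17 |  11 | eadfbdfgdcgdbaec
  18 |  25 | ec
  19 |   4 | egddbbceadfbdfgdcgdbaec
  20 |  14 | fbdfgdcgdbaec
  21 |   3 | fegddbbceadfbdfgdcgdbaec
  22 |  17 | fgdcgdbaec
  23 |  21 | gdbaec
  24 |  18 | gdcgdbaec
  25 |   5 | gddbbceadfbdfgdcgdbaec
  26 |   2 | gfegddbbceadfbdfgdcgdbaec

SA = [12, 0, 24, 23, 8, 9, 15, 26, 10, 20, 22, 7, 19, 6, 13, 16, 1, 11, 25, 4, 14, 3, 17, 21, 18, 5, 2]
rank  pair      lcp
   1  s[12:],s[0:]  2  'ad'
   2  s[0:],s[24:]  1  'a'
   3  s[24:],s[23:]  0  ''
   4  s[23:],s[8:]  1  'b'
   5  s[8:],s[9:]  1  'b'
   6  s[9:],s[15:]  1  'b'
   7  s[15:],s[26:]  0  ''
   8  s[26:],s[10:]  1  'c'
   9  s[10:],s[20:]  1  'c'
  10  s[20:],s[22:]  0  ''
  11  s[22:],s[7:]  2  'db'
  12  s[7:],s[19:]  1  'd'
  13  s[19:],s[6:]  1  'd'
  14  s[6:],s[13:]  1  'd'
  15  s[13:],s[16:]  2  'df'
  16  s[16:],s[1:]  1  'd'
  17  s[1:],s[11:]  0  ''
  18  s[11:],s[25:]  1  'e'
  19  s[25:],s[4:]  1  'e'
  20  s[4:],s[14:]  0  ''
  21  s[14:],s[3:]  1  'f'
  22  s[3:],s[17:]  1  'f'
  23  s[17:],s[21:]  0  ''
  24  s[21:],s[18:]  2  'gd'
  25  s[18:],s[5:]  2  'gd'
  26  s[5:],s[2:]  1  'g'

[0, 2, 1, 0, 1, 1, 1, 0, 1, 1, 0, 2, 1, 1, 1, 2, 1, 0, 1, 1, 0, 1, 1, 0, 2, 2, 1]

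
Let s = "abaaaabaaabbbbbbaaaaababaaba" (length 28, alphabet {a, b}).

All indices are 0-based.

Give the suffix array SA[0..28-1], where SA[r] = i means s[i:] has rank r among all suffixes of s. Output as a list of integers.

[27, 16, 2, 17, 3, 18, 7, 24, 4, 19, 8, 25, 0, 5, 22, 20, 9, 26, 15, 1, 6, 23, 21, 14, 13, 12, 11, 10]

rank→(start, suffix):
  0 → (27, 'a')
  1 → (16, 'aaaaababaaba')
  2 → (2, 'aaaabaaabbbbbbaaaaababaaba')
  3 → (17, 'aaaababaaba')
  4 → (3, 'aaabaaabbbbbbaaaaababaaba')
  5 → (18, 'aaababaaba')
  6 → (7, 'aaabbbbbbaaaaababaaba')
  7 → (24, 'aaba')
  8 → (4, 'aabaaabbbbbbaaaaababaaba')
  9 → (19, 'aababaaba')
  10 → (8, 'aabbbbbbaaaaababaaba')
  11 → (25, 'aba')
  12 → (0, 'abaaaabaaabbbbbbaaaaababaaba')
  13 → (5, 'abaaabbbbbbaaaaababaaba')
  14 → (22, 'abaaba')
  15 → (20, 'ababaaba')
  16 → (9, 'abbbbbbaaaaababaaba')
  17 → (26, 'ba')
  18 → (15, 'baaaaababaaba')
  19 → (1, 'baaaabaaabbbbbbaaaaababaaba')
  20 → (6, 'baaabbbbbbaaaaababaaba')
  21 → (23, 'baaba')
  22 → (21, 'babaaba')
  23 → (14, 'bbaaaaababaaba')
  24 → (13, 'bbbaaaaababaaba')
  25 → (12, 'bbbbaaaaababaaba')
  26 → (11, 'bbbbbaaaaababaaba')
  27 → (10, 'bbbbbbaaaaababaaba')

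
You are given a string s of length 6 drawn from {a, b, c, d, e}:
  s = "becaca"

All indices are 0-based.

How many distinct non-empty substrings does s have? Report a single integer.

rank | idx | suffix
   0 |   5 | a
   1 |   3 | aca
   2 |   0 | becaca
   3 |   4 | ca
   4 |   2 | caca
   5 |   1 | ecaca

SA = [5, 3, 0, 4, 2, 1]
[i] adj suffixes → lcp
  [1] 5/3 → 1 ('a')
  [2] 3/0 → 0 ('')
  [3] 0/4 → 0 ('')
  [4] 4/2 → 2 ('ca')
  [5] 2/1 → 0 ('')

n(n+1)/2 = 6·7/2 = 21
Σ LCP = 0 + 1 + 0 + 0 + 2 + 0 = 3
distinct = 21 − 3 = 18

18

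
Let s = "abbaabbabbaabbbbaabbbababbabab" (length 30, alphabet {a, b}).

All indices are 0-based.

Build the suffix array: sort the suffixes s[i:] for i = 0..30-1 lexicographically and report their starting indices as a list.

rank→(start, suffix):
  0 → (3, 'aabbabbaabbbbaabbbababbabab')
  1 → (16, 'aabbbababbabab')
  2 → (10, 'aabbbbaabbbababbabab')
  3 → (28, 'ab')
  4 → (26, 'abab')
  5 → (21, 'ababbabab')
  6 → (0, 'abbaabbabbaabbbbaabbbababbabab')
  7 → (7, 'abbaabbbbaabbbababbabab')
  8 → (23, 'abbabab')
  9 → (4, 'abbabbaabbbbaabbbababbabab')
  10 → (17, 'abbbababbabab')
  11 → (11, 'abbbbaabbbababbabab')
  12 → (29, 'b')
  13 → (2, 'baabbabbaabbbbaabbbababbabab')
  14 → (15, 'baabbbababbabab')
  15 → (9, 'baabbbbaabbbababbabab')
  16 → (27, 'bab')
  17 → (25, 'babab')
  18 → (20, 'bababbabab')
  19 → (6, 'babbaabbbbaabbbababbabab')
  20 → (22, 'babbabab')
  21 → (1, 'bbaabbabbaabbbbaabbbababbabab')
  22 → (14, 'bbaabbbababbabab')
  23 → (8, 'bbaabbbbaabbbababbabab')
  24 → (24, 'bbabab')
  25 → (19, 'bbababbabab')
  26 → (5, 'bbabbaabbbbaabbbababbabab')
  27 → (13, 'bbbaabbbababbabab')
  28 → (18, 'bbbababbabab')
  29 → (12, 'bbbbaabbbababbabab')

[3, 16, 10, 28, 26, 21, 0, 7, 23, 4, 17, 11, 29, 2, 15, 9, 27, 25, 20, 6, 22, 1, 14, 8, 24, 19, 5, 13, 18, 12]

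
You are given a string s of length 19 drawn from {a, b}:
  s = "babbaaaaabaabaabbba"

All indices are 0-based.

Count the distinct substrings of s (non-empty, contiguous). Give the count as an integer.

rank→(start, suffix):
  0 → (18, 'a')
  1 → (4, 'aaaaabaabaabbba')
  2 → (5, 'aaaabaabaabbba')
  3 → (6, 'aaabaabaabbba')
  4 → (7, 'aabaabaabbba')
  5 → (10, 'aabaabbba')
  6 → (13, 'aabbba')
  7 → (8, 'abaabaabbba')
  8 → (11, 'abaabbba')
  9 → (1, 'abbaaaaabaabaabbba')
  10 → (14, 'abbba')
  11 → (17, 'ba')
  12 → (3, 'baaaaabaabaabbba')
  13 → (9, 'baabaabbba')
  14 → (12, 'baabbba')
  15 → (0, 'babbaaaaabaabaabbba')
  16 → (16, 'bba')
  17 → (2, 'bbaaaaabaabaabbba')
  18 → (15, 'bbba')

SA = [18, 4, 5, 6, 7, 10, 13, 8, 11, 1, 14, 17, 3, 9, 12, 0, 16, 2, 15]
i: (SA[i-1],SA[i]) lcp shared
  1: (18,4) 1 'a'
  2: (4,5) 4 'aaaa'
  3: (5,6) 3 'aaa'
  4: (6,7) 2 'aa'
  5: (7,10) 6 'aabaab'
  6: (10,13) 3 'aab'
  7: (13,8) 1 'a'
  8: (8,11) 5 'abaab'
  9: (11,1) 2 'ab'
  10: (1,14) 3 'abb'
  11: (14,17) 0 ''
  12: (17,3) 2 'ba'
  13: (3,9) 3 'baa'
  14: (9,12) 4 'baab'
  15: (12,0) 2 'ba'
  16: (0,16) 1 'b'
  17: (16,2) 3 'bba'
  18: (2,15) 2 'bb'

n(n+1)/2 = 19·20/2 = 190
Σ LCP = 0 + 1 + 4 + 3 + 2 + 6 + 3 + 1 + 5 + 2 + 3 + 0 + 2 + 3 + 4 + 2 + 1 + 3 + 2 = 47
distinct = 190 − 47 = 143

143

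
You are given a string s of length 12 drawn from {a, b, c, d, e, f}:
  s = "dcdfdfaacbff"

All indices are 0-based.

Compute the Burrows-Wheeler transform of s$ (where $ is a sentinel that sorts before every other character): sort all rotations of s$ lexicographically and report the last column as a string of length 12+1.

ffacad$fcfddb

rank  rotation       last
    0  $dcdfdfaacbff  f
    1  aacbff$dcdfdf  f
    2  acbff$dcdfdfa  a
    3  bff$dcdfdfaac  c
    4  cbff$dcdfdfaa  a
    5  cdfdfaacbff$d  d
    6  dcdfdfaacbff$  $
    7  dfaacbff$dcdf  f
    8  dfdfaacbff$dc  c
    9  f$dcdfdfaacbf  f
   10  faacbff$dcdfd  d
   11  fdfaacbff$dcd  d
   12  ff$dcdfdfaacb  b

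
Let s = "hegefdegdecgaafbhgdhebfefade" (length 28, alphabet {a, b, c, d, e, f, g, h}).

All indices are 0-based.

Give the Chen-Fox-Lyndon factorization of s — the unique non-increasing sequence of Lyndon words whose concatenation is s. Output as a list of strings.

emit factor 1: 'h' (i=0, period=1)
emit factor 2: 'eg' (i=1, period=2)
emit factor 3: 'ef' (i=3, period=2)
emit factor 4: 'deg' (i=5, period=3)
emit factor 5: 'de' (i=8, period=2)
emit factor 6: 'cg' (i=10, period=2)
emit factor 7: 'aafbhgdhebfefade' (i=12, period=16)

["h", "eg", "ef", "deg", "de", "cg", "aafbhgdhebfefade"]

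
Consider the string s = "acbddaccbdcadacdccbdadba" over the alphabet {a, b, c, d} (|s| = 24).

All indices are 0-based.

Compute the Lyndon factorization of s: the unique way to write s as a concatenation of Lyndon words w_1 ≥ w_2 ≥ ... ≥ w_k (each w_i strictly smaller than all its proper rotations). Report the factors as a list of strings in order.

emit factor 1: 'acbddaccbdcadacdccbdadb' (i=0, period=23)
emit factor 2: 'a' (i=23, period=1)

["acbddaccbdcadacdccbdadb", "a"]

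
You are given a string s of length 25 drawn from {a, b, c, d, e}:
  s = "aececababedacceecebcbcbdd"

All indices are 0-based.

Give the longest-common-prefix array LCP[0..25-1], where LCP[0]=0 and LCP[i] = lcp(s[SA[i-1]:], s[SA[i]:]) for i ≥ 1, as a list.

[0, 2, 1, 1, 0, 1, 3, 1, 1, 0, 1, 2, 1, 1, 2, 2, 0, 1, 1, 0, 1, 2, 3, 1, 1]

sorted suffixes:
  #0 SA[0]=5  'ababedacceecebcbcbdd'
  #1 SA[1]=7  'abedacceecebcbcbdd'
  #2 SA[2]=11  'acceecebcbcbdd'
  #3 SA[3]=0  'aececababedacceecebcbcbdd'
  #4 SA[4]=6  'babedacceecebcbcbdd'
  #5 SA[5]=18  'bcbcbdd'
  #6 SA[6]=20  'bcbdd'
  #7 SA[7]=22  'bdd'
  #8 SA[8]=8  'bedacceecebcbcbdd'
  #9 SA[9]=4  'cababedacceecebcbcbdd'
  #10 SA[10]=19  'cbcbdd'
  #11 SA[11]=21  'cbdd'
  #12 SA[12]=12  'cceecebcbcbdd'
  #13 SA[13]=16  'cebcbcbdd'
  #14 SA[14]=2  'cecababedacceecebcbcbdd'
  #15 SA[15]=13  'ceecebcbcbdd'
  #16 SA[16]=24  'd'
  #17 SA[17]=10  'dacceecebcbcbdd'
  #18 SA[18]=23  'dd'
  #19 SA[19]=17  'ebcbcbdd'
  #20 SA[20]=3  'ecababedacceecebcbcbdd'
  #21 SA[21]=15  'ecebcbcbdd'
  #22 SA[22]=1  'ececababedacceecebcbcbdd'
  #23 SA[23]=9  'edacceecebcbcbdd'
  #24 SA[24]=14  'eecebcbcbdd'

SA = [5, 7, 11, 0, 6, 18, 20, 22, 8, 4, 19, 21, 12, 16, 2, 13, 24, 10, 23, 17, 3, 15, 1, 9, 14]
i: (SA[i-1],SA[i]) lcp shared
  1: (5,7) 2 'ab'
  2: (7,11) 1 'a'
  3: (11,0) 1 'a'
  4: (0,6) 0 ''
  5: (6,18) 1 'b'
  6: (18,20) 3 'bcb'
  7: (20,22) 1 'b'
  8: (22,8) 1 'b'
  9: (8,4) 0 ''
  10: (4,19) 1 'c'
  11: (19,21) 2 'cb'
  12: (21,12) 1 'c'
  13: (12,16) 1 'c'
  14: (16,2) 2 'ce'
  15: (2,13) 2 'ce'
  16: (13,24) 0 ''
  17: (24,10) 1 'd'
  18: (10,23) 1 'd'
  19: (23,17) 0 ''
  20: (17,3) 1 'e'
  21: (3,15) 2 'ec'
  22: (15,1) 3 'ece'
  23: (1,9) 1 'e'
  24: (9,14) 1 'e'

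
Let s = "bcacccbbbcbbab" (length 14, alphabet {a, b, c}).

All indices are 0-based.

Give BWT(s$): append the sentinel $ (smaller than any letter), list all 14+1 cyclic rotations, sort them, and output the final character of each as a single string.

bbcabccb$bbbcca

rank  rotation         last
    0  $bcacccbbbcbbab  b
    1  ab$bcacccbbbcbb  b
    2  acccbbbcbbab$bc  c
    3  b$bcacccbbbcbba  a
    4  bab$bcacccbbbcb  b
    5  bbab$bcacccbbbc  c
    6  bbbcbbab$bcaccc  c
    7  bbcbbab$bcacccb  b
    8  bcacccbbbcbbab$  $
    9  bcbbab$bcacccbb  b
   10  cacccbbbcbbab$b  b
   11  cbbab$bcacccbbb  b
   12  cbbbcbbab$bcacc  c
   13  ccbbbcbbab$bcac  c
   14  cccbbbcbbab$bca  a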